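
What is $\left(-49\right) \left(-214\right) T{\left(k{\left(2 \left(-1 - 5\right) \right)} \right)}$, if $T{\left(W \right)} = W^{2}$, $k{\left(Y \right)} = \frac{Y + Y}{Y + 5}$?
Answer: $123264$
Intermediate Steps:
$k{\left(Y \right)} = \frac{2 Y}{5 + Y}$
$\left(-49\right) \left(-214\right) T{\left(k{\left(2 \left(-1 - 5\right) \right)} \right)} = \left(-49\right) \left(-214\right) \left(\frac{2 \cdot 2 \left(-1 - 5\right)}{5 + 2 \left(-1 - 5\right)}\right)^{2} = 10486 \left(\frac{2 \cdot 2 \left(-6\right)}{5 + 2 \left(-6\right)}\right)^{2} = 10486 \left(2 \left(-12\right) \frac{1}{5 - 12}\right)^{2} = 10486 \left(2 \left(-12\right) \frac{1}{-7}\right)^{2} = 10486 \left(2 \left(-12\right) \left(- \frac{1}{7}\right)\right)^{2} = 10486 \left(\frac{24}{7}\right)^{2} = 10486 \cdot \frac{576}{49} = 123264$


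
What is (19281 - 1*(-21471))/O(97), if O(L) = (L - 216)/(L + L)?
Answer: -7905888/119 ≈ -66436.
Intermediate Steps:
O(L) = (-216 + L)/(2*L) (O(L) = (-216 + L)/((2*L)) = (-216 + L)*(1/(2*L)) = (-216 + L)/(2*L))
(19281 - 1*(-21471))/O(97) = (19281 - 1*(-21471))/(((1/2)*(-216 + 97)/97)) = (19281 + 21471)/(((1/2)*(1/97)*(-119))) = 40752/(-119/194) = 40752*(-194/119) = -7905888/119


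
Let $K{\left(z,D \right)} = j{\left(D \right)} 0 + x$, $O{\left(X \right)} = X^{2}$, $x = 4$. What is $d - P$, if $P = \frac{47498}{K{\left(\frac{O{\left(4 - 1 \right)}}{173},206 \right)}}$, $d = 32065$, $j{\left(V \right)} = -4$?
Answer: $\frac{40381}{2} \approx 20191.0$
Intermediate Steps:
$K{\left(z,D \right)} = 4$ ($K{\left(z,D \right)} = \left(-4\right) 0 + 4 = 0 + 4 = 4$)
$P = \frac{23749}{2}$ ($P = \frac{47498}{4} = 47498 \cdot \frac{1}{4} = \frac{23749}{2} \approx 11875.0$)
$d - P = 32065 - \frac{23749}{2} = \frac{40381}{2}$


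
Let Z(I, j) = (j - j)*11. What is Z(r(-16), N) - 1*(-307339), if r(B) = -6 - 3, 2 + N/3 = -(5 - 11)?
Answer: 307339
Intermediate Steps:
N = 12 (N = -6 + 3*(-(5 - 11)) = -6 + 3*(-1*(-6)) = -6 + 3*6 = -6 + 18 = 12)
r(B) = -9
Z(I, j) = 0 (Z(I, j) = 0*11 = 0)
Z(r(-16), N) - 1*(-307339) = 0 - 1*(-307339) = 0 + 307339 = 307339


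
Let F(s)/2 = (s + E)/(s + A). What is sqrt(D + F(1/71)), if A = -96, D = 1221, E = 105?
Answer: sqrt(56606773445)/6815 ≈ 34.911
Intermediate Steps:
F(s) = 2*(105 + s)/(-96 + s) (F(s) = 2*((s + 105)/(s - 96)) = 2*((105 + s)/(-96 + s)) = 2*(105 + s)/(-96 + s))
sqrt(D + F(1/71)) = sqrt(1221 + 2*(105 + 1/71)/(-96 + 1/71)) = sqrt(1221 + 2*(7456/71)/(-6815/71)) = sqrt(1221 + 2*(-71/6815)*(7456/71)) = sqrt(1221 - 14912/6815) = sqrt(8306203/6815) = sqrt(56606773445)/6815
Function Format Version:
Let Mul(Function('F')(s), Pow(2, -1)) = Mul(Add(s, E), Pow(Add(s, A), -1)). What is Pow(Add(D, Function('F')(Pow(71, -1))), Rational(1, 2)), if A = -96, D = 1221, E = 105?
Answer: Mul(Rational(1, 6815), Pow(56606773445, Rational(1, 2))) ≈ 34.911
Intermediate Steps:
Function('F')(s) = Mul(2, Pow(Add(-96, s), -1), Add(105, s)) (Function('F')(s) = Mul(2, Mul(Add(s, 105), Pow(Add(s, -96), -1))) = Mul(2, Mul(Add(105, s), Pow(Add(-96, s), -1))) = Mul(2, Mul(Pow(Add(-96, s), -1), Add(105, s))) = Mul(2, Pow(Add(-96, s), -1), Add(105, s)))
Pow(Add(D, Function('F')(Pow(71, -1))), Rational(1, 2)) = Pow(Add(1221, Mul(2, Pow(Add(-96, Pow(71, -1)), -1), Add(105, Pow(71, -1)))), Rational(1, 2)) = Pow(Add(1221, Mul(2, Pow(Add(-96, Rational(1, 71)), -1), Add(105, Rational(1, 71)))), Rational(1, 2)) = Pow(Add(1221, Mul(2, Pow(Rational(-6815, 71), -1), Rational(7456, 71))), Rational(1, 2)) = Pow(Add(1221, Mul(2, Rational(-71, 6815), Rational(7456, 71))), Rational(1, 2)) = Pow(Add(1221, Rational(-14912, 6815)), Rational(1, 2)) = Pow(Rational(8306203, 6815), Rational(1, 2)) = Mul(Rational(1, 6815), Pow(56606773445, Rational(1, 2)))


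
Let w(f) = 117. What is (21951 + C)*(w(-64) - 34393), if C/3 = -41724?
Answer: 3538002996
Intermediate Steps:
C = -125172 (C = 3*(-41724) = -125172)
(21951 + C)*(w(-64) - 34393) = (21951 - 125172)*(117 - 34393) = -103221*(-34276) = 3538002996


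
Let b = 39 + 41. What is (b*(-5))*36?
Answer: -14400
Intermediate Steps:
b = 80
(b*(-5))*36 = (80*(-5))*36 = -400*36 = -14400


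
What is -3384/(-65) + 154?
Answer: 13394/65 ≈ 206.06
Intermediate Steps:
-3384/(-65) + 154 = -3384*(-1)/65 + 154 = -47*(-72/65) + 154 = 3384/65 + 154 = 13394/65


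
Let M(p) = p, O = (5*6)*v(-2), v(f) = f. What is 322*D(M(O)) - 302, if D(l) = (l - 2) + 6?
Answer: -18334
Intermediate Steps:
O = -60 (O = (5*6)*(-2) = 30*(-2) = -60)
D(l) = 4 + l (D(l) = (-2 + l) + 6 = 4 + l)
322*D(M(O)) - 302 = 322*(4 - 60) - 302 = 322*(-56) - 302 = -18032 - 302 = -18334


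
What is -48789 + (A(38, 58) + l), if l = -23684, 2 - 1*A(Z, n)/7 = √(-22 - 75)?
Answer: -72459 - 7*I*√97 ≈ -72459.0 - 68.942*I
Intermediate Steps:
A(Z, n) = 14 - 7*I*√97 (A(Z, n) = 14 - 7*√(-22 - 75) = 14 - 7*I*√97)
-48789 + (A(38, 58) + l) = -48789 + ((14 - 7*I*√97) - 23684) = -48789 + (-23670 - 7*I*√97) = -72459 - 7*I*√97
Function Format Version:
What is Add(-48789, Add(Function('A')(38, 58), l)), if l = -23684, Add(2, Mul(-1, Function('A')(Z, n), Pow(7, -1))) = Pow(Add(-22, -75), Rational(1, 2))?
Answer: Add(-72459, Mul(-7, I, Pow(97, Rational(1, 2)))) ≈ Add(-72459., Mul(-68.942, I))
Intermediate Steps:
Function('A')(Z, n) = Add(14, Mul(-7, I, Pow(97, Rational(1, 2)))) (Function('A')(Z, n) = Add(14, Mul(-7, Pow(Add(-22, -75), Rational(1, 2)))) = Add(14, Mul(-7, Pow(-97, Rational(1, 2)))) = Add(14, Mul(-7, Mul(I, Pow(97, Rational(1, 2))))) = Add(14, Mul(-7, I, Pow(97, Rational(1, 2)))))
Add(-48789, Add(Function('A')(38, 58), l)) = Add(-48789, Add(Add(14, Mul(-7, I, Pow(97, Rational(1, 2)))), -23684)) = Add(-48789, Add(-23670, Mul(-7, I, Pow(97, Rational(1, 2))))) = Add(-72459, Mul(-7, I, Pow(97, Rational(1, 2))))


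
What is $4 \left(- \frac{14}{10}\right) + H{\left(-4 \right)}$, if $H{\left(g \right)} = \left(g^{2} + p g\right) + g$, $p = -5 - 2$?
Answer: $\frac{172}{5} \approx 34.4$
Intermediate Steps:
$p = -7$
$H{\left(g \right)} = g^{2} - 6 g$ ($H{\left(g \right)} = \left(g^{2} - 7 g\right) + g = g^{2} - 6 g$)
$4 \left(- \frac{14}{10}\right) + H{\left(-4 \right)} = 4 \left(- \frac{14}{10}\right) - 4 \left(-6 - 4\right) = 4 \left(\left(-14\right) \frac{1}{10}\right) - -40 = 4 \left(- \frac{7}{5}\right) + 40 = - \frac{28}{5} + 40 = \frac{172}{5}$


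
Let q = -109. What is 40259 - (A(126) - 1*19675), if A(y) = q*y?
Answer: 73668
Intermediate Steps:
A(y) = -109*y
40259 - (A(126) - 1*19675) = 40259 - (-109*126 - 1*19675) = 40259 - (-13734 - 19675) = 40259 - 1*(-33409) = 40259 + 33409 = 73668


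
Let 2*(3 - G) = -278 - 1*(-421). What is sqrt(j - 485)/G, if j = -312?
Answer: -2*I*sqrt(797)/137 ≈ -0.41213*I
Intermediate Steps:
G = -137/2 (G = 3 - (-278 - 1*(-421))/2 = 3 - (-278 + 421)/2 = 3 - 1/2*143 = 3 - 143/2 = -137/2 ≈ -68.500)
sqrt(j - 485)/G = sqrt(-312 - 485)/(-137/2) = sqrt(-797)*(-2/137) = (I*sqrt(797))*(-2/137) = -2*I*sqrt(797)/137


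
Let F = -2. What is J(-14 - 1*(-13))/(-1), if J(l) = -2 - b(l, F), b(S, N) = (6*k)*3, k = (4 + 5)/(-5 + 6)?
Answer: 164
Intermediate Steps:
k = 9 (k = 9/1 = 9*1 = 9)
b(S, N) = 162 (b(S, N) = (6*9)*3 = 54*3 = 162)
J(l) = -164 (J(l) = -2 - 1*162 = -2 - 162 = -164)
J(-14 - 1*(-13))/(-1) = -164/(-1) = -1*(-164) = 164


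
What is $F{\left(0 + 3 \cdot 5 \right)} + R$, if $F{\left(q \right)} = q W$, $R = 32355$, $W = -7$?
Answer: $32250$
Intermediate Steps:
$F{\left(q \right)} = - 7 q$ ($F{\left(q \right)} = q \left(-7\right) = - 7 q$)
$F{\left(0 + 3 \cdot 5 \right)} + R = - 7 \left(0 + 3 \cdot 5\right) + 32355 = - 7 \left(0 + 15\right) + 32355 = \left(-7\right) 15 + 32355 = -105 + 32355 = 32250$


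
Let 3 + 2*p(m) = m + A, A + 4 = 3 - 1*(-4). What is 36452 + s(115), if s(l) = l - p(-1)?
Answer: 73135/2 ≈ 36568.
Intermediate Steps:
A = 3 (A = -4 + (3 - 1*(-4)) = -4 + (3 + 4) = -4 + 7 = 3)
p(m) = m/2 (p(m) = -3/2 + (m + 3)/2 = -3/2 + (3 + m)/2 = -3/2 + (3/2 + m/2) = m/2)
s(l) = 1/2 + l (s(l) = l - (-1)/2 = l - 1*(-1/2) = l + 1/2 = 1/2 + l)
36452 + s(115) = 36452 + (1/2 + 115) = 36452 + 231/2 = 73135/2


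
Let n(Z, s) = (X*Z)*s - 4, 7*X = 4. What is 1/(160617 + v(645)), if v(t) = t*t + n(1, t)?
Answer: 7/4039046 ≈ 1.7331e-6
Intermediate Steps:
X = 4/7 (X = (1/7)*4 = 4/7 ≈ 0.57143)
n(Z, s) = -4 + 4*Z*s/7 (n(Z, s) = (4*Z/7)*s - 4 = 4*Z*s/7 - 4 = -4 + 4*Z*s/7)
v(t) = -4 + t**2 + 4*t/7 (v(t) = t*t + (-4 + (4/7)*1*t) = t**2 + (-4 + 4*t/7) = -4 + t**2 + 4*t/7)
1/(160617 + v(645)) = 1/(160617 + (-4 + 645**2 + (4/7)*645)) = 1/(160617 + (-4 + 416025 + 2580/7)) = 1/(160617 + 2914727/7) = 1/(4039046/7) = 7/4039046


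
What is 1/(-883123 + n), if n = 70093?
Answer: -1/813030 ≈ -1.2300e-6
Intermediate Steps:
1/(-883123 + n) = 1/(-883123 + 70093) = 1/(-813030) = -1/813030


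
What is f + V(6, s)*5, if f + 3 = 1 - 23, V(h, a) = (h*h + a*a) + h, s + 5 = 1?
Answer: 265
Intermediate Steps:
s = -4 (s = -5 + 1 = -4)
V(h, a) = h + a² + h² (V(h, a) = (h² + a²) + h = (a² + h²) + h = h + a² + h²)
f = -25 (f = -3 + (1 - 23) = -3 - 22 = -25)
f + V(6, s)*5 = -25 + (6 + (-4)² + 6²)*5 = -25 + (6 + 16 + 36)*5 = -25 + 58*5 = -25 + 290 = 265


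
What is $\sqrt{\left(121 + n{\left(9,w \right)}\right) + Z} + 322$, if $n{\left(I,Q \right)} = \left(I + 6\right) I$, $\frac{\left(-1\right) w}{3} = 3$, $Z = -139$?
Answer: $322 + 3 \sqrt{13} \approx 332.82$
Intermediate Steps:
$w = -9$ ($w = \left(-3\right) 3 = -9$)
$n{\left(I,Q \right)} = I \left(6 + I\right)$ ($n{\left(I,Q \right)} = \left(6 + I\right) I = I \left(6 + I\right)$)
$\sqrt{\left(121 + n{\left(9,w \right)}\right) + Z} + 322 = \sqrt{\left(121 + 9 \left(6 + 9\right)\right) - 139} + 322 = \sqrt{\left(121 + 9 \cdot 15\right) - 139} + 322 = \sqrt{\left(121 + 135\right) - 139} + 322 = \sqrt{256 - 139} + 322 = \sqrt{117} + 322 = 3 \sqrt{13} + 322 = 322 + 3 \sqrt{13}$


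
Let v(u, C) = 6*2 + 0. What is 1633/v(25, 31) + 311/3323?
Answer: 5430191/39876 ≈ 136.18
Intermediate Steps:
v(u, C) = 12 (v(u, C) = 12 + 0 = 12)
1633/v(25, 31) + 311/3323 = 1633/12 + 311/3323 = 5430191/39876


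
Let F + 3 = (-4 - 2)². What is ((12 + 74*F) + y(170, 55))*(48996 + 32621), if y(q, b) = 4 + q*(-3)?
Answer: 158989916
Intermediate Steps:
F = 33 (F = -3 + (-4 - 2)² = -3 + (-6)² = -3 + 36 = 33)
y(q, b) = 4 - 3*q
((12 + 74*F) + y(170, 55))*(48996 + 32621) = ((12 + 74*33) + (4 - 3*170))*(48996 + 32621) = ((12 + 2442) + (4 - 510))*81617 = (2454 - 506)*81617 = 1948*81617 = 158989916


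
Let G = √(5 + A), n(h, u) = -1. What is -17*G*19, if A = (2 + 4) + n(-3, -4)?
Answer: -323*√10 ≈ -1021.4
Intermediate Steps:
A = 5 (A = (2 + 4) - 1 = 6 - 1 = 5)
G = √10 (G = √(5 + 5) = √10 ≈ 3.1623)
-17*G*19 = -17*√10*19 = -323*√10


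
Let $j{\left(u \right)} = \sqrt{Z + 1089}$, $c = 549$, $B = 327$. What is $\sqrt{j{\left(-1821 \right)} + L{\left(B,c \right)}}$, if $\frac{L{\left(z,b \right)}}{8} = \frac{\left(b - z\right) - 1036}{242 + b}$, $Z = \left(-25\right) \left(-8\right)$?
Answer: $\frac{\sqrt{-5150992 + 625681 \sqrt{1289}}}{791} \approx 5.2602$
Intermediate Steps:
$Z = 200$
$L{\left(z,b \right)} = \frac{8 \left(-1036 + b - z\right)}{242 + b}$ ($L{\left(z,b \right)} = 8 \frac{\left(b - z\right) - 1036}{242 + b} = 8 \frac{-1036 + b - z}{242 + b} = \frac{8 \left(-1036 + b - z\right)}{242 + b}$)
$j{\left(u \right)} = \sqrt{1289}$ ($j{\left(u \right)} = \sqrt{200 + 1089} = \sqrt{1289}$)
$\sqrt{j{\left(-1821 \right)} + L{\left(B,c \right)}} = \sqrt{\sqrt{1289} + \frac{8 \left(-1036 + 549 - 327\right)}{242 + 549}} = \sqrt{\sqrt{1289} + \frac{8 \left(-1036 + 549 - 327\right)}{791}} = \sqrt{\sqrt{1289} + 8 \cdot \frac{1}{791} \left(-814\right)} = \sqrt{\sqrt{1289} - \frac{6512}{791}} = \sqrt{- \frac{6512}{791} + \sqrt{1289}}$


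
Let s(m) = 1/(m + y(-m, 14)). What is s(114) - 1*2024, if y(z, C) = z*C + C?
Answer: -2971233/1468 ≈ -2024.0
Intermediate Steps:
y(z, C) = C + C*z (y(z, C) = C*z + C = C + C*z)
s(m) = 1/(14 - 13*m) (s(m) = 1/(m + 14*(1 - m)) = 1/(m + (14 - 14*m)) = 1/(14 - 13*m))
s(114) - 1*2024 = 1/(14 - 13*114) - 1*2024 = 1/(14 - 1482) - 2024 = 1/(-1468) - 2024 = -1/1468 - 2024 = -2971233/1468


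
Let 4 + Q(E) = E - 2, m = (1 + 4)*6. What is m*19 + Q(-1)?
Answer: 563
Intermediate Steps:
m = 30 (m = 5*6 = 30)
Q(E) = -6 + E (Q(E) = -4 + (E - 2) = -4 + (-2 + E) = -6 + E)
m*19 + Q(-1) = 30*19 + (-6 - 1) = 570 - 7 = 563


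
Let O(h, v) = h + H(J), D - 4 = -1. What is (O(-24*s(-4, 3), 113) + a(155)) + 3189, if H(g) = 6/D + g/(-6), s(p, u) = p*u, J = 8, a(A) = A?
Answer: 10898/3 ≈ 3632.7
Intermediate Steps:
D = 3 (D = 4 - 1 = 3)
H(g) = 2 - g/6 (H(g) = 6/3 + g/(-6) = 6*(⅓) + g*(-⅙) = 2 - g/6)
O(h, v) = ⅔ + h (O(h, v) = h + (2 - ⅙*8) = h + (2 - 4/3) = h + ⅔ = ⅔ + h)
(O(-24*s(-4, 3), 113) + a(155)) + 3189 = ((⅔ - (-96)*3) + 155) + 3189 = ((⅔ - 24*(-12)) + 155) + 3189 = ((⅔ + 288) + 155) + 3189 = (866/3 + 155) + 3189 = 1331/3 + 3189 = 10898/3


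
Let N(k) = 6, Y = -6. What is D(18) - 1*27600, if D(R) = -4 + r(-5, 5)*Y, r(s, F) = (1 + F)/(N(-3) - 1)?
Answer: -138056/5 ≈ -27611.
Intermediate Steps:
r(s, F) = ⅕ + F/5 (r(s, F) = (1 + F)/(6 - 1) = (1 + F)/5 = (1 + F)*(⅕) = ⅕ + F/5)
D(R) = -56/5 (D(R) = -4 + (⅕ + (⅕)*5)*(-6) = -4 + (⅕ + 1)*(-6) = -4 + (6/5)*(-6) = -4 - 36/5 = -56/5)
D(18) - 1*27600 = -56/5 - 1*27600 = -56/5 - 27600 = -138056/5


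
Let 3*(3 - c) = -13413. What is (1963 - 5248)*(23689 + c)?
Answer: -92515455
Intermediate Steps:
c = 4474 (c = 3 - ⅓*(-13413) = 3 + 4471 = 4474)
(1963 - 5248)*(23689 + c) = (1963 - 5248)*(23689 + 4474) = -3285*28163 = -92515455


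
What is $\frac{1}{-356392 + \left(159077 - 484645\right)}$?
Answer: $- \frac{1}{681960} \approx -1.4664 \cdot 10^{-6}$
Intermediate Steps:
$\frac{1}{-356392 + \left(159077 - 484645\right)} = \frac{1}{-356392 - 325568} = \frac{1}{-681960} = - \frac{1}{681960}$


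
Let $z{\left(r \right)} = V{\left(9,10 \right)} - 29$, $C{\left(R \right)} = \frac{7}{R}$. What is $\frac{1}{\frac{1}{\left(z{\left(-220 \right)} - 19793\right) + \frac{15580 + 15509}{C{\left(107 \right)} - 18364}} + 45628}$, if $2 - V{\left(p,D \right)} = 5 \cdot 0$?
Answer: $\frac{38948457143}{1777140200555863} \approx 2.1916 \cdot 10^{-5}$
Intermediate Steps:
$V{\left(p,D \right)} = 2$ ($V{\left(p,D \right)} = 2 - 5 \cdot 0 = 2 - 0 = 2 + 0 = 2$)
$z{\left(r \right)} = -27$ ($z{\left(r \right)} = 2 - 29 = -27$)
$\frac{1}{\frac{1}{\left(z{\left(-220 \right)} - 19793\right) + \frac{15580 + 15509}{C{\left(107 \right)} - 18364}} + 45628} = \frac{1}{\frac{1}{\left(-27 - 19793\right) + \frac{15580 + 15509}{\frac{7}{107} - 18364}} + 45628} = \frac{1}{\frac{1}{-19820 + \frac{31089}{7 \cdot \frac{1}{107} - 18364}} + 45628} = \frac{1}{\frac{1}{-19820 + \frac{31089}{\frac{7}{107} - 18364}} + 45628} = \frac{1}{\frac{1}{-19820 + \frac{31089}{- \frac{1964941}{107}}} + 45628} = \frac{1}{\frac{1}{-19820 + 31089 \left(- \frac{107}{1964941}\right)} + 45628} = \frac{1}{\frac{1}{-19820 - \frac{3326523}{1964941}} + 45628} = \frac{1}{\frac{1}{- \frac{38948457143}{1964941}} + 45628} = \frac{1}{- \frac{1964941}{38948457143} + 45628} = \frac{1}{\frac{1777140200555863}{38948457143}} = \frac{38948457143}{1777140200555863}$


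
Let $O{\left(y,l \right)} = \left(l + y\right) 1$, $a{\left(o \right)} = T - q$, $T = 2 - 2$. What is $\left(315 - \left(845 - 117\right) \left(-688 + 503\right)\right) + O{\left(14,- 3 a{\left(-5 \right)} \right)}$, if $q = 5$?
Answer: $135024$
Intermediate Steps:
$T = 0$
$a{\left(o \right)} = -5$ ($a{\left(o \right)} = 0 - 5 = -5$)
$O{\left(y,l \right)} = l + y$
$\left(315 - \left(845 - 117\right) \left(-688 + 503\right)\right) + O{\left(14,- 3 a{\left(-5 \right)} \right)} = \left(315 - \left(845 - 117\right) \left(-688 + 503\right)\right) + \left(\left(-3\right) \left(-5\right) + 14\right) = \left(315 - 728 \left(-185\right)\right) + \left(15 + 14\right) = \left(315 - -134680\right) + 29 = \left(315 + 134680\right) + 29 = 134995 + 29 = 135024$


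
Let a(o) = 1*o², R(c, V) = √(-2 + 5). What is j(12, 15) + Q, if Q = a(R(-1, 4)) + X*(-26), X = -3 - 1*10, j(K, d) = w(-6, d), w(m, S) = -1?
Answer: 340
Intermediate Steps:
j(K, d) = -1
X = -13 (X = -3 - 10 = -13)
R(c, V) = √3
a(o) = o²
Q = 341 (Q = (√3)² - 13*(-26) = 3 + 338 = 341)
j(12, 15) + Q = -1 + 341 = 340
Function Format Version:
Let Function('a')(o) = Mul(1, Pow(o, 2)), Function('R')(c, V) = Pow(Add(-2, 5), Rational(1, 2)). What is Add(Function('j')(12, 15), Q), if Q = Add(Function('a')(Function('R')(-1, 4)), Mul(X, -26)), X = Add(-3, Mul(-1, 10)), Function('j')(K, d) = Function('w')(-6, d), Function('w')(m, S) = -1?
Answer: 340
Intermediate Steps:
Function('j')(K, d) = -1
X = -13 (X = Add(-3, -10) = -13)
Function('R')(c, V) = Pow(3, Rational(1, 2))
Function('a')(o) = Pow(o, 2)
Q = 341 (Q = Add(Pow(Pow(3, Rational(1, 2)), 2), Mul(-13, -26)) = Add(3, 338) = 341)
Add(Function('j')(12, 15), Q) = Add(-1, 341) = 340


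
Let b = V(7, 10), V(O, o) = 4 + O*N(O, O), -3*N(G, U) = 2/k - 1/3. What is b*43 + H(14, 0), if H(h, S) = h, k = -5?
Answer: 11681/45 ≈ 259.58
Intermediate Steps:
N(G, U) = 11/45 (N(G, U) = -(2/(-5) - 1/3)/3 = -(2*(-⅕) - 1*⅓)/3 = -(-⅖ - ⅓)/3 = -⅓*(-11/15) = 11/45)
V(O, o) = 4 + 11*O/45 (V(O, o) = 4 + O*(11/45) = 4 + 11*O/45)
b = 257/45 (b = 4 + (11/45)*7 = 4 + 77/45 = 257/45 ≈ 5.7111)
b*43 + H(14, 0) = (257/45)*43 + 14 = 11051/45 + 14 = 11681/45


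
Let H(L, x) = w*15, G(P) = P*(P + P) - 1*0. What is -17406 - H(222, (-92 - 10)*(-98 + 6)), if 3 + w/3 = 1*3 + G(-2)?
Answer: -17766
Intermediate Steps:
G(P) = 2*P**2 (G(P) = P*(2*P) + 0 = 2*P**2 + 0 = 2*P**2)
w = 24 (w = -9 + 3*(1*3 + 2*(-2)**2) = -9 + 3*(3 + 2*4) = -9 + 3*(3 + 8) = -9 + 3*11 = -9 + 33 = 24)
H(L, x) = 360 (H(L, x) = 24*15 = 360)
-17406 - H(222, (-92 - 10)*(-98 + 6)) = -17406 - 1*360 = -17406 - 360 = -17766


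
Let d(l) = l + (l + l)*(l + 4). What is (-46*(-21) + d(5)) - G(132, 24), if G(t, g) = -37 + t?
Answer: 966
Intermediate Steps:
d(l) = l + 2*l*(4 + l) (d(l) = l + (2*l)*(4 + l) = l + 2*l*(4 + l))
(-46*(-21) + d(5)) - G(132, 24) = (-46*(-21) + 5*(9 + 2*5)) - (-37 + 132) = (966 + 5*(9 + 10)) - 1*95 = (966 + 5*19) - 95 = (966 + 95) - 95 = 1061 - 95 = 966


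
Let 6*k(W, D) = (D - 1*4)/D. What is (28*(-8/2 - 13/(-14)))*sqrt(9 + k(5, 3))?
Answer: -43*sqrt(322)/3 ≈ -257.20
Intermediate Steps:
k(W, D) = (-4 + D)/(6*D) (k(W, D) = ((D - 1*4)/D)/6 = ((D - 4)/D)/6 = ((-4 + D)/D)/6 = (-4 + D)/(6*D))
(28*(-8/2 - 13/(-14)))*sqrt(9 + k(5, 3)) = (28*(-8/2 - 13/(-14)))*sqrt(9 + (1/6)*(-4 + 3)/3) = (28*(-8*1/2 - 13*(-1/14)))*sqrt(9 + (1/6)*(1/3)*(-1)) = (28*(-4 + 13/14))*sqrt(9 - 1/18) = (28*(-43/14))*sqrt(161/18) = -43*sqrt(322)/3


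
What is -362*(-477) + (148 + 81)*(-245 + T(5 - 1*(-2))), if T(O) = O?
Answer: 118172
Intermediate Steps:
-362*(-477) + (148 + 81)*(-245 + T(5 - 1*(-2))) = -362*(-477) + (148 + 81)*(-245 + (5 - 1*(-2))) = 172674 + 229*(-245 + (5 + 2)) = 172674 + 229*(-245 + 7) = 172674 + 229*(-238) = 172674 - 54502 = 118172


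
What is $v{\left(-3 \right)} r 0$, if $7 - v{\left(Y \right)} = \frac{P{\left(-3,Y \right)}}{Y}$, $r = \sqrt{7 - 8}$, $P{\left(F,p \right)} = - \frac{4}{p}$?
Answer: $0$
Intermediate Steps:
$r = i$ ($r = \sqrt{-1} = i \approx 1.0 i$)
$v{\left(Y \right)} = 7 + \frac{4}{Y^{2}}$ ($v{\left(Y \right)} = 7 - \frac{\left(-4\right) \frac{1}{Y}}{Y} = 7 - - \frac{4}{Y^{2}} = 7 + \frac{4}{Y^{2}}$)
$v{\left(-3 \right)} r 0 = \left(7 + \frac{4}{9}\right) i 0 = \frac{67 i}{9} \cdot 0 = 0$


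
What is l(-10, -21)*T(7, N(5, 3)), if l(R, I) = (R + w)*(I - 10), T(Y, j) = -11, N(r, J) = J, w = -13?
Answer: -7843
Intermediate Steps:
l(R, I) = (-13 + R)*(-10 + I) (l(R, I) = (R - 13)*(I - 10) = (-13 + R)*(-10 + I))
l(-10, -21)*T(7, N(5, 3)) = (130 - 13*(-21) - 10*(-10) - 21*(-10))*(-11) = (130 + 273 + 100 + 210)*(-11) = 713*(-11) = -7843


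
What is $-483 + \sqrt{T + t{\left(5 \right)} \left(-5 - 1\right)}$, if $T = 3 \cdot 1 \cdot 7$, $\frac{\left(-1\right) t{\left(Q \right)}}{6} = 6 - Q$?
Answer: $-483 + \sqrt{57} \approx -475.45$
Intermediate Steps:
$t{\left(Q \right)} = -36 + 6 Q$ ($t{\left(Q \right)} = - 6 \left(6 - Q\right) = -36 + 6 Q$)
$T = 21$ ($T = 3 \cdot 7 = 21$)
$-483 + \sqrt{T + t{\left(5 \right)} \left(-5 - 1\right)} = -483 + \sqrt{21 + \left(-36 + 6 \cdot 5\right) \left(-5 - 1\right)} = -483 + \sqrt{21 + \left(-36 + 30\right) \left(-6\right)} = -483 + \sqrt{21 - -36} = -483 + \sqrt{21 + 36} = -483 + \sqrt{57}$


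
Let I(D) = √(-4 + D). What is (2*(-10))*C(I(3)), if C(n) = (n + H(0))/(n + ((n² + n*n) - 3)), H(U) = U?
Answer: -10/13 + 50*I/13 ≈ -0.76923 + 3.8462*I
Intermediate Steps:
C(n) = n/(-3 + n + 2*n²) (C(n) = (n + 0)/(n + ((n² + n*n) - 3)) = n/(n + ((n² + n²) - 3)) = n/(n + (2*n² - 3)) = n/(n + (-3 + 2*n²)) = n/(-3 + n + 2*n²))
(2*(-10))*C(I(3)) = (2*(-10))*(√(-4 + 3)/(-3 + √(-4 + 3) + 2*(√(-4 + 3))²)) = -20*√(-1)/(-3 + √(-1) + 2*(√(-1))²) = -20*I/(-3 + I + 2*I²) = -20*I/(-3 + I + 2*(-1)) = -20*I/(-3 + I - 2) = -20*I/(-5 + I) = -20*I*(-5 - I)/26 = -10*I*(-5 - I)/13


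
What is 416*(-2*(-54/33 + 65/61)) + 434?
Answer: 609870/671 ≈ 908.90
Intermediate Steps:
416*(-2*(-54/33 + 65/61)) + 434 = 416*(-2*(-54*1/33 + 65*(1/61))) + 434 = 416*(-2*(-18/11 + 65/61)) + 434 = 416*(-2*(-383/671)) + 434 = 416*(766/671) + 434 = 318656/671 + 434 = 609870/671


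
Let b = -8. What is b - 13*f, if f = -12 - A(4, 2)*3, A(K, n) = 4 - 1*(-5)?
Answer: 499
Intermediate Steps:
A(K, n) = 9 (A(K, n) = 4 + 5 = 9)
f = -39 (f = -12 - 9*3 = -12 - 1*27 = -12 - 27 = -39)
b - 13*f = -8 - 13*(-39) = -8 + 507 = 499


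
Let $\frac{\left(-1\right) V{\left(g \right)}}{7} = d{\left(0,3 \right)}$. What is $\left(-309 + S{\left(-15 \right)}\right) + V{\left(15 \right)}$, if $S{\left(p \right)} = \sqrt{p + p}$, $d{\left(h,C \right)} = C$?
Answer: $-330 + i \sqrt{30} \approx -330.0 + 5.4772 i$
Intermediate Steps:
$V{\left(g \right)} = -21$ ($V{\left(g \right)} = \left(-7\right) 3 = -21$)
$S{\left(p \right)} = \sqrt{2} \sqrt{p}$ ($S{\left(p \right)} = \sqrt{2 p} = \sqrt{2} \sqrt{p}$)
$\left(-309 + S{\left(-15 \right)}\right) + V{\left(15 \right)} = \left(-309 + \sqrt{2} \sqrt{-15}\right) - 21 = \left(-309 + \sqrt{2} i \sqrt{15}\right) - 21 = \left(-309 + i \sqrt{30}\right) - 21 = -330 + i \sqrt{30}$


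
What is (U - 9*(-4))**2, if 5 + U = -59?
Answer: 784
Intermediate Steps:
U = -64 (U = -5 - 59 = -64)
(U - 9*(-4))**2 = (-64 - 9*(-4))**2 = (-64 + 36)**2 = (-28)**2 = 784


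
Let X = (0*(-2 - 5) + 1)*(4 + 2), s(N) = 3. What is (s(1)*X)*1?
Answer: 18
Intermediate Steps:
X = 6 (X = (0*(-7) + 1)*6 = (0 + 1)*6 = 1*6 = 6)
(s(1)*X)*1 = (3*6)*1 = 18*1 = 18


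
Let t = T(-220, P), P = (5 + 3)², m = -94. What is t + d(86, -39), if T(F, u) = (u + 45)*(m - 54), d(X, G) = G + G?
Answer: -16210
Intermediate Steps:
P = 64 (P = 8² = 64)
d(X, G) = 2*G
T(F, u) = -6660 - 148*u (T(F, u) = (u + 45)*(-94 - 54) = (45 + u)*(-148) = -6660 - 148*u)
t = -16132 (t = -6660 - 148*64 = -6660 - 9472 = -16132)
t + d(86, -39) = -16132 + 2*(-39) = -16132 - 78 = -16210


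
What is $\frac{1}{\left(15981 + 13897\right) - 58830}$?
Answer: $- \frac{1}{28952} \approx -3.454 \cdot 10^{-5}$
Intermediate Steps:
$\frac{1}{\left(15981 + 13897\right) - 58830} = \frac{1}{29878 - 58830} = \frac{1}{-28952} = - \frac{1}{28952}$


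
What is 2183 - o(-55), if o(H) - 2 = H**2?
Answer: -844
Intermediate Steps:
o(H) = 2 + H**2
2183 - o(-55) = 2183 - (2 + (-55)**2) = 2183 - (2 + 3025) = 2183 - 1*3027 = 2183 - 3027 = -844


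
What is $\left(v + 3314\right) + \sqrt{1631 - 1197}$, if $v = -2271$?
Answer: $1043 + \sqrt{434} \approx 1063.8$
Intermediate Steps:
$\left(v + 3314\right) + \sqrt{1631 - 1197} = \left(-2271 + 3314\right) + \sqrt{1631 - 1197} = 1043 + \sqrt{434}$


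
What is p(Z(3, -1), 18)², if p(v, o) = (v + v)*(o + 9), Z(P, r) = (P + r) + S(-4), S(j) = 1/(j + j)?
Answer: 164025/16 ≈ 10252.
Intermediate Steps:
S(j) = 1/(2*j)
Z(P, r) = -⅛ + P + r (Z(P, r) = (P + r) + (½)/(-4) = (P + r) + (½)*(-¼) = (P + r) - ⅛ = -⅛ + P + r)
p(v, o) = 2*v*(9 + o) (p(v, o) = (2*v)*(9 + o) = 2*v*(9 + o))
p(Z(3, -1), 18)² = (2*(-⅛ + 3 - 1)*(9 + 18))² = (2*(15/8)*27)² = (405/4)² = 164025/16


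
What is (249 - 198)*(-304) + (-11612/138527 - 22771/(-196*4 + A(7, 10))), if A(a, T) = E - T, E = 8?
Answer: -1684964698603/108882222 ≈ -15475.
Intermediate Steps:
A(a, T) = 8 - T
(249 - 198)*(-304) + (-11612/138527 - 22771/(-196*4 + A(7, 10))) = (249 - 198)*(-304) + (-11612/138527 - 22771/(-196*4 + (8 - 1*10))) = 51*(-304) + (-11612*1/138527 - 22771/(-784 + (8 - 10))) = -15504 + (-11612/138527 - 22771/(-784 - 2)) = -15504 + (-11612/138527 - 22771/(-786)) = -15504 + (-11612/138527 - 22771*(-1/786)) = -15504 + (-11612/138527 + 22771/786) = -15504 + 3145271285/108882222 = -1684964698603/108882222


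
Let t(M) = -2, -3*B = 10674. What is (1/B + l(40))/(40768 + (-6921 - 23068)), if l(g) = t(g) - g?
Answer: -149437/38351682 ≈ -0.0038965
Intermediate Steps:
B = -3558 (B = -⅓*10674 = -3558)
l(g) = -2 - g
(1/B + l(40))/(40768 + (-6921 - 23068)) = (1/(-3558) + (-2 - 1*40))/(40768 + (-6921 - 23068)) = (-1/3558 + (-2 - 40))/(40768 - 29989) = (-1/3558 - 42)/10779 = -149437/3558*1/10779 = -149437/38351682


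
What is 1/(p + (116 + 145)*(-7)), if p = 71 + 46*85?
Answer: 1/2154 ≈ 0.00046425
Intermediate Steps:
p = 3981 (p = 71 + 3910 = 3981)
1/(p + (116 + 145)*(-7)) = 1/(3981 + (116 + 145)*(-7)) = 1/(3981 + 261*(-7)) = 1/(3981 - 1827) = 1/2154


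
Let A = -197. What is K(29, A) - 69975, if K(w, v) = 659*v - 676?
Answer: -200474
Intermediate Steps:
K(w, v) = -676 + 659*v
K(29, A) - 69975 = (-676 + 659*(-197)) - 69975 = (-676 - 129823) - 69975 = -130499 - 69975 = -200474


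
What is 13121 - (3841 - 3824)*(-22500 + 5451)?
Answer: 302954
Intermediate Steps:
13121 - (3841 - 3824)*(-22500 + 5451) = 13121 - 17*(-17049) = 13121 - 1*(-289833) = 13121 + 289833 = 302954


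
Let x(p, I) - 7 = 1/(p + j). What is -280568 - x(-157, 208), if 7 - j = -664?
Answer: -144215551/514 ≈ -2.8058e+5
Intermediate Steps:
j = 671 (j = 7 - 1*(-664) = 7 + 664 = 671)
x(p, I) = 7 + 1/(671 + p) (x(p, I) = 7 + 1/(p + 671) = 7 + 1/(671 + p))
-280568 - x(-157, 208) = -280568 - (4698 + 7*(-157))/(671 - 157) = -280568 - (4698 - 1099)/514 = -280568 - 3599/514 = -144215551/514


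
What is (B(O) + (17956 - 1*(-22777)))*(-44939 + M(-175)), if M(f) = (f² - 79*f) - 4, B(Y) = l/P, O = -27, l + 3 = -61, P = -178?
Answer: -1787257617/89 ≈ -2.0082e+7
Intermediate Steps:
l = -64 (l = -3 - 61 = -64)
B(Y) = 32/89 (B(Y) = -64/(-178) = -64*(-1/178) = 32/89)
M(f) = -4 + f² - 79*f
(B(O) + (17956 - 1*(-22777)))*(-44939 + M(-175)) = (32/89 + (17956 - 1*(-22777)))*(-44939 + (-4 + (-175)² - 79*(-175))) = (32/89 + (17956 + 22777))*(-44939 + (-4 + 30625 + 13825)) = (32/89 + 40733)*(-44939 + 44446) = (3625269/89)*(-493) = -1787257617/89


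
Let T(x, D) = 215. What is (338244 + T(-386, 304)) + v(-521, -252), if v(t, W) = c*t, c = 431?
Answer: 113908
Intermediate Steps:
v(t, W) = 431*t
(338244 + T(-386, 304)) + v(-521, -252) = (338244 + 215) + 431*(-521) = 338459 - 224551 = 113908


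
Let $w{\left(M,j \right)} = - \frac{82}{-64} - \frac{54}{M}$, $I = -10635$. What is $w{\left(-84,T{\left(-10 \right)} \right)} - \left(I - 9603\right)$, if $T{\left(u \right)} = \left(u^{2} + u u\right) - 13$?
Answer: $\frac{4533743}{224} \approx 20240.0$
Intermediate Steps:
$T{\left(u \right)} = -13 + 2 u^{2}$ ($T{\left(u \right)} = \left(u^{2} + u^{2}\right) - 13 = 2 u^{2} - 13 = -13 + 2 u^{2}$)
$w{\left(M,j \right)} = \frac{41}{32} - \frac{54}{M}$ ($w{\left(M,j \right)} = \left(-82\right) \left(- \frac{1}{64}\right) - \frac{54}{M} = \frac{41}{32} - \frac{54}{M}$)
$w{\left(-84,T{\left(-10 \right)} \right)} - \left(I - 9603\right) = \left(\frac{41}{32} - \frac{54}{-84}\right) - \left(-10635 - 9603\right) = \left(\frac{41}{32} - - \frac{9}{14}\right) - \left(-10635 - 9603\right) = \left(\frac{41}{32} + \frac{9}{14}\right) - -20238 = \frac{431}{224} + 20238 = \frac{4533743}{224}$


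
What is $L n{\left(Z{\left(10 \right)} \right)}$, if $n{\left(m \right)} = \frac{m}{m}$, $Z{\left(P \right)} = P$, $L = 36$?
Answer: $36$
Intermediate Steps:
$n{\left(m \right)} = 1$
$L n{\left(Z{\left(10 \right)} \right)} = 36 \cdot 1 = 36$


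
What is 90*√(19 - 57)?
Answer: 90*I*√38 ≈ 554.8*I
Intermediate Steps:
90*√(19 - 57) = 90*√(-38) = 90*(I*√38) = 90*I*√38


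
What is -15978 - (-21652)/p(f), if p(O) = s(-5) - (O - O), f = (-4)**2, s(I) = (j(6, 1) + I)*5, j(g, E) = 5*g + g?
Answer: -2454938/155 ≈ -15838.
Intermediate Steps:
j(g, E) = 6*g
s(I) = 180 + 5*I (s(I) = (6*6 + I)*5 = (36 + I)*5 = 180 + 5*I)
f = 16
p(O) = 155 (p(O) = (180 + 5*(-5)) - (O - O) = (180 - 25) - 1*0 = 155 + 0 = 155)
-15978 - (-21652)/p(f) = -15978 - (-21652)/155 = -15978 - 1*(-21652/155) = -15978 + 21652/155 = -2454938/155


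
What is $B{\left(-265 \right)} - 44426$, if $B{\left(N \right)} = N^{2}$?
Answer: $25799$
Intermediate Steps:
$B{\left(-265 \right)} - 44426 = \left(-265\right)^{2} - 44426 = 70225 - 44426 = 25799$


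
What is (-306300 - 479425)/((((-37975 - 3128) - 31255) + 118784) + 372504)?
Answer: -157145/83786 ≈ -1.8756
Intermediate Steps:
(-306300 - 479425)/((((-37975 - 3128) - 31255) + 118784) + 372504) = -785725/(((-41103 - 31255) + 118784) + 372504) = -785725/((-72358 + 118784) + 372504) = -785725/(46426 + 372504) = -785725/418930 = -785725*1/418930 = -157145/83786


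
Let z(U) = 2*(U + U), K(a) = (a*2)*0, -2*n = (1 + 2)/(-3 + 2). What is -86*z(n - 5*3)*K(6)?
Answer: 0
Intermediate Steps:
n = 3/2 (n = -(1 + 2)/(2*(-3 + 2)) = -3/(2*(-1)) = -3*(-1)/2 = -½*(-3) = 3/2 ≈ 1.5000)
K(a) = 0 (K(a) = (2*a)*0 = 0)
z(U) = 4*U (z(U) = 2*(2*U) = 4*U)
-86*z(n - 5*3)*K(6) = -86*4*(3/2 - 5*3)*0 = -86*4*(3/2 - 15)*0 = -86*4*(-27/2)*0 = -(-4644)*0 = -86*0 = 0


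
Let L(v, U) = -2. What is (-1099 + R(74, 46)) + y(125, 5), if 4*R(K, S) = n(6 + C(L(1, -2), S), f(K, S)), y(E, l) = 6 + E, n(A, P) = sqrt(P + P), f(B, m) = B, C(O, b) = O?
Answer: -968 + sqrt(37)/2 ≈ -964.96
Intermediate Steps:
n(A, P) = sqrt(2)*sqrt(P) (n(A, P) = sqrt(2*P) = sqrt(2)*sqrt(P))
R(K, S) = sqrt(2)*sqrt(K)/4 (R(K, S) = (sqrt(2)*sqrt(K))/4 = sqrt(2)*sqrt(K)/4)
(-1099 + R(74, 46)) + y(125, 5) = (-1099 + sqrt(2)*sqrt(74)/4) + (6 + 125) = (-1099 + sqrt(37)/2) + 131 = -968 + sqrt(37)/2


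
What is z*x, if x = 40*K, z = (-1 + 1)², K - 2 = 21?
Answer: 0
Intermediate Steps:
K = 23 (K = 2 + 21 = 23)
z = 0 (z = 0² = 0)
x = 920 (x = 40*23 = 920)
z*x = 0*920 = 0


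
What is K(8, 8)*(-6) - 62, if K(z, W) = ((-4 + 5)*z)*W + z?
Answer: -494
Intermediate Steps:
K(z, W) = z + W*z (K(z, W) = (1*z)*W + z = z*W + z = W*z + z = z + W*z)
K(8, 8)*(-6) - 62 = (8*(1 + 8))*(-6) - 62 = (8*9)*(-6) - 62 = 72*(-6) - 62 = -432 - 62 = -494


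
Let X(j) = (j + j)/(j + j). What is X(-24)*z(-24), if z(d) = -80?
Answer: -80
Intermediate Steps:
X(j) = 1 (X(j) = (2*j)/((2*j)) = (2*j)*(1/(2*j)) = 1)
X(-24)*z(-24) = 1*(-80) = -80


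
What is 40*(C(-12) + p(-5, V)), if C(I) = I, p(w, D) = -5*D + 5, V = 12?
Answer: -2680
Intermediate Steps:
p(w, D) = 5 - 5*D
40*(C(-12) + p(-5, V)) = 40*(-12 + (5 - 5*12)) = 40*(-12 + (5 - 60)) = 40*(-12 - 55) = 40*(-67) = -2680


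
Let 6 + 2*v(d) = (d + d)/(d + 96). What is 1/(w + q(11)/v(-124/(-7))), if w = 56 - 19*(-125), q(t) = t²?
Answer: 566/1351867 ≈ 0.00041868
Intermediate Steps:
v(d) = -3 + d/(96 + d) (v(d) = -3 + ((d + d)/(d + 96))/2 = -3 + ((2*d)/(96 + d))/2 = -3 + (2*d/(96 + d))/2 = -3 + d/(96 + d))
w = 2431 (w = 56 + 2375 = 2431)
1/(w + q(11)/v(-124/(-7))) = 1/(2431 + 11²/((2*(-144 - (-124)/(-7))/(96 - 124/(-7))))) = 1/(2431 + 121/((2*(-144 - (-124)*(-1)/7)/(96 - 124*(-⅐))))) = 1/(2431 + 121/((2*(-144 - 1*124/7)/(96 + 124/7)))) = 1/(2431 + 121/((2*(-144 - 124/7)/(796/7)))) = 1/(2431 + 121/((2*(7/796)*(-1132/7)))) = 1/(2431 + 121/(-566/199)) = 1/(2431 + 121*(-199/566)) = 1/(2431 - 24079/566) = 1/(1351867/566) = 566/1351867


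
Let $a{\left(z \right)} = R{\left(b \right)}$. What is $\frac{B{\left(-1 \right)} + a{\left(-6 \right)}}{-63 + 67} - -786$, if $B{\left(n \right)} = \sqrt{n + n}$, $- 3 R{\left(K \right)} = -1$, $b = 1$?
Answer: $\frac{9433}{12} + \frac{i \sqrt{2}}{4} \approx 786.08 + 0.35355 i$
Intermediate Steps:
$R{\left(K \right)} = \frac{1}{3}$ ($R{\left(K \right)} = \left(- \frac{1}{3}\right) \left(-1\right) = \frac{1}{3}$)
$a{\left(z \right)} = \frac{1}{3}$
$B{\left(n \right)} = \sqrt{2} \sqrt{n}$ ($B{\left(n \right)} = \sqrt{2 n} = \sqrt{2} \sqrt{n}$)
$\frac{B{\left(-1 \right)} + a{\left(-6 \right)}}{-63 + 67} - -786 = \frac{\sqrt{2} \sqrt{-1} + \frac{1}{3}}{-63 + 67} - -786 = \frac{\sqrt{2} i + \frac{1}{3}}{4} + 786 = \left(i \sqrt{2} + \frac{1}{3}\right) \frac{1}{4} + 786 = \left(\frac{1}{3} + i \sqrt{2}\right) \frac{1}{4} + 786 = \left(\frac{1}{12} + \frac{i \sqrt{2}}{4}\right) + 786 = \frac{9433}{12} + \frac{i \sqrt{2}}{4}$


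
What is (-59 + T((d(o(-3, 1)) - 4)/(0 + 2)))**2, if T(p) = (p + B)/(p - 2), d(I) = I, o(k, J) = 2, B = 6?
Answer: 33124/9 ≈ 3680.4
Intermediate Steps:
T(p) = (6 + p)/(-2 + p) (T(p) = (p + 6)/(p - 2) = (6 + p)/(-2 + p))
(-59 + T((d(o(-3, 1)) - 4)/(0 + 2)))**2 = (-59 + (6 + (2 - 4)/(0 + 2))/(-2 + (2 - 4)/(0 + 2)))**2 = (-59 + (6 - 2/2)/(-2 - 2/2))**2 = (-59 + (6 - 2*1/2)/(-2 - 2*1/2))**2 = (-59 + (6 - 1)/(-2 - 1))**2 = (-59 + 5/(-3))**2 = (-59 - 1/3*5)**2 = (-59 - 5/3)**2 = (-182/3)**2 = 33124/9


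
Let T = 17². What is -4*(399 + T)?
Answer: -2752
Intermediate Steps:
T = 289
-4*(399 + T) = -4*(399 + 289) = -4*688 = -2752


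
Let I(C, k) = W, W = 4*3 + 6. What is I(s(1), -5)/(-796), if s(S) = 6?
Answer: -9/398 ≈ -0.022613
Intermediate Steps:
W = 18 (W = 12 + 6 = 18)
I(C, k) = 18
I(s(1), -5)/(-796) = 18/(-796) = 18*(-1/796) = -9/398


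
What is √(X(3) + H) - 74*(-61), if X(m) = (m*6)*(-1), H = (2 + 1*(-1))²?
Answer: 4514 + I*√17 ≈ 4514.0 + 4.1231*I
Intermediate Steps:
H = 1 (H = (2 - 1)² = 1² = 1)
X(m) = -6*m (X(m) = (6*m)*(-1) = -6*m)
√(X(3) + H) - 74*(-61) = √(-6*3 + 1) - 74*(-61) = √(-18 + 1) + 4514 = √(-17) + 4514 = I*√17 + 4514 = 4514 + I*√17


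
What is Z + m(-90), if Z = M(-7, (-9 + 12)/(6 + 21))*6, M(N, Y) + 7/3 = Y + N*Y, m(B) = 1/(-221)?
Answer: -3979/221 ≈ -18.005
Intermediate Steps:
m(B) = -1/221
M(N, Y) = -7/3 + Y + N*Y (M(N, Y) = -7/3 + (Y + N*Y) = -7/3 + Y + N*Y)
Z = -18 (Z = (-7/3 + (-9 + 12)/(6 + 21) - 7*(-9 + 12)/(6 + 21))*6 = (-7/3 + 3/27 - 21/27)*6 = (-7/3 + 3*(1/27) - 21/27)*6 = (-7/3 + ⅑ - 7*⅑)*6 = (-7/3 + ⅑ - 7/9)*6 = -3*6 = -18)
Z + m(-90) = -18 - 1/221 = -3979/221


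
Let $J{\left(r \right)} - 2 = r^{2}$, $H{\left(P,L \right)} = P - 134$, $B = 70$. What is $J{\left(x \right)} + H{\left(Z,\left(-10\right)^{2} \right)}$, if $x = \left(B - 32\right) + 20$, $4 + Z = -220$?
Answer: $3008$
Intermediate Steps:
$Z = -224$ ($Z = -4 - 220 = -224$)
$H{\left(P,L \right)} = -134 + P$
$x = 58$ ($x = \left(70 - 32\right) + 20 = 38 + 20 = 58$)
$J{\left(r \right)} = 2 + r^{2}$
$J{\left(x \right)} + H{\left(Z,\left(-10\right)^{2} \right)} = \left(2 + 58^{2}\right) - 358 = \left(2 + 3364\right) - 358 = 3366 - 358 = 3008$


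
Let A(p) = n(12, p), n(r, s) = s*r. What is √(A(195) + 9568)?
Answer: 2*√2977 ≈ 109.12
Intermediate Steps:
n(r, s) = r*s
A(p) = 12*p
√(A(195) + 9568) = √(12*195 + 9568) = √(2340 + 9568) = √11908 = 2*√2977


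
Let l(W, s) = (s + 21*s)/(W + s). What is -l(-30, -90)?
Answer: -33/2 ≈ -16.500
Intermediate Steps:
l(W, s) = 22*s/(W + s) (l(W, s) = (22*s)/(W + s) = 22*s/(W + s))
-l(-30, -90) = -22*(-90)/(-30 - 90) = -22*(-90)/(-120) = -22*(-90)*(-1)/120 = -1*33/2 = -33/2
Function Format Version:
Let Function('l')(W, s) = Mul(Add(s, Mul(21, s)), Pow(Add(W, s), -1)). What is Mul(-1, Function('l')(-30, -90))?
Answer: Rational(-33, 2) ≈ -16.500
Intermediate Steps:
Function('l')(W, s) = Mul(22, s, Pow(Add(W, s), -1)) (Function('l')(W, s) = Mul(Mul(22, s), Pow(Add(W, s), -1)) = Mul(22, s, Pow(Add(W, s), -1)))
Mul(-1, Function('l')(-30, -90)) = Mul(-1, Mul(22, -90, Pow(Add(-30, -90), -1))) = Mul(-1, Mul(22, -90, Pow(-120, -1))) = Mul(-1, Mul(22, -90, Rational(-1, 120))) = Mul(-1, Rational(33, 2)) = Rational(-33, 2)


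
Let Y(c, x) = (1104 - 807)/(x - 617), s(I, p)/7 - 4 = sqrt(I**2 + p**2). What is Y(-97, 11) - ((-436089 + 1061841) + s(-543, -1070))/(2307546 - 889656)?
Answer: -26677867/28641378 - 7*sqrt(1439749)/1417890 ≈ -0.93737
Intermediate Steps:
s(I, p) = 28 + 7*sqrt(I**2 + p**2)
Y(c, x) = 297/(-617 + x)
Y(-97, 11) - ((-436089 + 1061841) + s(-543, -1070))/(2307546 - 889656) = 297/(-617 + 11) - ((-436089 + 1061841) + (28 + 7*sqrt((-543)**2 + (-1070)**2)))/(2307546 - 889656) = 297/(-606) - (625752 + (28 + 7*sqrt(294849 + 1144900)))/1417890 = 297*(-1/606) - (625752 + (28 + 7*sqrt(1439749)))/1417890 = -99/202 - (625780 + 7*sqrt(1439749))/1417890 = -99/202 - (62578/141789 + 7*sqrt(1439749)/1417890) = -99/202 + (-62578/141789 - 7*sqrt(1439749)/1417890) = -26677867/28641378 - 7*sqrt(1439749)/1417890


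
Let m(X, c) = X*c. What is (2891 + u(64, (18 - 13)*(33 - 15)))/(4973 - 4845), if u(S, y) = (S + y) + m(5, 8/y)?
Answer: 27409/1152 ≈ 23.793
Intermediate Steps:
u(S, y) = S + y + 40/y (u(S, y) = (S + y) + 5*(8/y) = (S + y) + 40/y = S + y + 40/y)
(2891 + u(64, (18 - 13)*(33 - 15)))/(4973 - 4845) = (2891 + (64 + (18 - 13)*(33 - 15) + 40/(((18 - 13)*(33 - 15)))))/(4973 - 4845) = (2891 + (64 + 5*18 + 40/((5*18))))/128 = (2891 + (64 + 90 + 40/90))*(1/128) = (2891 + (64 + 90 + 40*(1/90)))*(1/128) = (2891 + (64 + 90 + 4/9))*(1/128) = (2891 + 1390/9)*(1/128) = (27409/9)*(1/128) = 27409/1152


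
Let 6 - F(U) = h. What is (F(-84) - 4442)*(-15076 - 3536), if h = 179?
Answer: 85894380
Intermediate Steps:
F(U) = -173 (F(U) = 6 - 1*179 = 6 - 179 = -173)
(F(-84) - 4442)*(-15076 - 3536) = (-173 - 4442)*(-15076 - 3536) = -4615*(-18612) = 85894380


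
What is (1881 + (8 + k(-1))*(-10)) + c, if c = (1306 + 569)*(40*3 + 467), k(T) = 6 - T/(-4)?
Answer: 2204737/2 ≈ 1.1024e+6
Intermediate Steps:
k(T) = 6 + T/4 (k(T) = 6 - T*(-1)/4 = 6 - (-1)*T/4 = 6 + T/4)
c = 1100625 (c = 1875*(120 + 467) = 1875*587 = 1100625)
(1881 + (8 + k(-1))*(-10)) + c = (1881 + (8 + (6 + (¼)*(-1)))*(-10)) + 1100625 = (1881 + (8 + (6 - ¼))*(-10)) + 1100625 = (1881 + (8 + 23/4)*(-10)) + 1100625 = (1881 + (55/4)*(-10)) + 1100625 = (1881 - 275/2) + 1100625 = 3487/2 + 1100625 = 2204737/2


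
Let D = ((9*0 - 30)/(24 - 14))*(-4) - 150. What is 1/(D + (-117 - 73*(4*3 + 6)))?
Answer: -1/1569 ≈ -0.00063735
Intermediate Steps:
D = -138 (D = ((0 - 30)/10)*(-4) - 150 = -30*⅒*(-4) - 150 = -3*(-4) - 150 = 12 - 150 = -138)
1/(D + (-117 - 73*(4*3 + 6))) = 1/(-138 + (-117 - 73*(4*3 + 6))) = 1/(-138 + (-117 - 73*(12 + 6))) = 1/(-138 + (-117 - 73*18)) = 1/(-138 + (-117 - 1314)) = 1/(-138 - 1431) = 1/(-1569) = -1/1569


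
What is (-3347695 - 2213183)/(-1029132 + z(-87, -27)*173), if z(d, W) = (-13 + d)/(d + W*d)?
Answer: 3144676509/581978471 ≈ 5.4034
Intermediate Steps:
z(d, W) = (-13 + d)/(d + W*d)
(-3347695 - 2213183)/(-1029132 + z(-87, -27)*173) = (-3347695 - 2213183)/(-1029132 + ((-13 - 87)/((-87)*(1 - 27)))*173) = -5560878/(-1029132 - 1/87*(-100)/(-26)*173) = -5560878/(-1029132 - 1/87*(-1/26)*(-100)*173) = -5560878/(-1029132 - 50/1131*173) = -5560878/(-1029132 - 8650/1131) = -5560878/(-1163956942/1131) = -5560878*(-1131/1163956942) = 3144676509/581978471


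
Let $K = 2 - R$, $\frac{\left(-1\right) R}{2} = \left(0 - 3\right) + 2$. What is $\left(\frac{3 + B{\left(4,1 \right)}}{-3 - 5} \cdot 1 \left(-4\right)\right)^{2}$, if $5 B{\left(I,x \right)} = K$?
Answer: $\frac{9}{4} \approx 2.25$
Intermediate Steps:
$R = 2$ ($R = - 2 \left(\left(0 - 3\right) + 2\right) = - 2 \left(-3 + 2\right) = \left(-2\right) \left(-1\right) = 2$)
$K = 0$ ($K = 2 - 2 = 0$)
$B{\left(I,x \right)} = 0$ ($B{\left(I,x \right)} = \frac{1}{5} \cdot 0 = 0$)
$\left(\frac{3 + B{\left(4,1 \right)}}{-3 - 5} \cdot 1 \left(-4\right)\right)^{2} = \left(\frac{3 + 0}{-3 - 5} \cdot 1 \left(-4\right)\right)^{2} = \left(\frac{3}{-8} \left(-4\right)\right)^{2} = \left(3 \left(- \frac{1}{8}\right) \left(-4\right)\right)^{2} = \left(\left(- \frac{3}{8}\right) \left(-4\right)\right)^{2} = \left(\frac{3}{2}\right)^{2} = \frac{9}{4}$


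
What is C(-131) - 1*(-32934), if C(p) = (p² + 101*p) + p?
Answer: 36733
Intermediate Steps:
C(p) = p² + 102*p
C(-131) - 1*(-32934) = -131*(102 - 131) - 1*(-32934) = -131*(-29) + 32934 = 3799 + 32934 = 36733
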